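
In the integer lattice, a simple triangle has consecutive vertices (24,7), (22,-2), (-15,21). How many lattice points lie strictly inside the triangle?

189

By the shoelace formula, twice the signed area is |[24·(-2) − 22·7] + [22·21 − (-15)·(-2)] + [(-15)·7 − 24·21]| = 379, so the area is 189.5.
Summing gcd(|Δx|,|Δy|) over the edges gives the boundary count: gcd(2,9) + gcd(37,23) + gcd(39,14) = 1+1+1 = 3.
Pick's theorem gives I = A − B/2 + 1 = 189.5 − 3/2 + 1 = 189.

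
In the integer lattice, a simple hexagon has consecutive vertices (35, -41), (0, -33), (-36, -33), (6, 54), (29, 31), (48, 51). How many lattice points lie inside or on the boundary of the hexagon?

Using the shoelace formula, 2A = |[35·(-33) − 0·(-41)] + [0·(-33) − (-36)·(-33)] + [(-36)·54 − 6·(-33)] + [6·31 − 29·54] + [29·51 − 48·31] + [48·(-41) − 35·51]| = 9231, so the area is 9231/2.
The number of boundary lattice points is Σ gcd(|Δx|,|Δy|) = gcd(35,8) + gcd(36,0) + gcd(42,87) + gcd(23,23) + gcd(19,20) + gcd(13,92) = 1+36+3+23+1+1 = 65.
Pick's theorem gives I = A − B/2 + 1 = 9231/2 − 65/2 + 1 = 4584, so the closed region contains I + B = 4584 + 65 = 4649 lattice points.

4649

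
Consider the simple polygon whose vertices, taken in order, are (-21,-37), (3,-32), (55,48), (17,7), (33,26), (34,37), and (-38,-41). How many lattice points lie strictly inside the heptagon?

1674

By the shoelace formula, twice the signed area is |[(-21)·(-32) − 3·(-37)] + [3·48 − 55·(-32)] + [55·7 − 17·48] + [17·26 − 33·7] + [33·37 − 34·26] + [34·(-41) − (-38)·37] + [(-38)·(-37) − (-21)·(-41)]| = 3361, so the area is 1680.5.
Along each edge there are gcd(|Δx|,|Δy|)+1 lattice points, so counting each shared vertex once the boundary has gcd(24,5) + gcd(52,80) + gcd(38,41) + gcd(16,19) + gcd(1,11) + gcd(72,78) + gcd(17,4) = 1+4+1+1+1+6+1 = 15.
By Pick's theorem A = I + B/2 − 1, so I = 1680.5 − 15/2 + 1 = 1674.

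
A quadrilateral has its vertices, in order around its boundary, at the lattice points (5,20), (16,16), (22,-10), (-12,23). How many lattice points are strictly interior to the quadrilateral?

359

By the shoelace formula, twice the signed area is |[5·16 − 16·20] + [16·(-10) − 22·16] + [22·23 − (-12)·(-10)] + [(-12)·20 − 5·23]| = 721, so the area is 721/2.
The number of boundary lattice points is Σ gcd(|Δx|,|Δy|) = gcd(11,4) + gcd(6,26) + gcd(34,33) + gcd(17,3) = 1+2+1+1 = 5.
By Pick's theorem A = I + B/2 − 1, so I = 721/2 − 5/2 + 1 = 359.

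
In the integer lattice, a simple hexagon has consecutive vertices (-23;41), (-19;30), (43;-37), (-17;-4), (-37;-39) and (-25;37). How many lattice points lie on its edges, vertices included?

The number of boundary lattice points is Σ gcd(|Δx|,|Δy|) = gcd(4,11) + gcd(62,67) + gcd(60,33) + gcd(20,35) + gcd(12,76) + gcd(2,4) = 1+1+3+5+4+2 = 16.

16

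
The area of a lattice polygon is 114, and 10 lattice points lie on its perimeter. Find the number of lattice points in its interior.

From Pick's theorem, I = A − B/2 + 1 = 114 − 10/2 + 1 = 110.

110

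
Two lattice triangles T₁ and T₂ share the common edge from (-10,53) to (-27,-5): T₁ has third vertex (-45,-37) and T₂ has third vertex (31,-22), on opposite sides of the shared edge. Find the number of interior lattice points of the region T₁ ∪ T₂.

2073

The union is the simple quadrilateral with vertices (-10,53), (-45,-37), (-27,-5), (31,-22) in order.
The shoelace formula gives twice the area as |((-10)·(-37) − (-45)·53) + ((-45)·(-5) − (-27)·(-37)) + ((-27)·(-22) − 31·(-5)) + (31·53 − (-10)·(-22))| = 4153, so the area is 2076.5.
The number of boundary lattice points is Σ gcd(|Δx|,|Δy|) = gcd(35,90) + gcd(18,32) + gcd(58,17) + gcd(41,75) = 5+2+1+1 = 9.
By Pick's theorem I = A − B/2 + 1 = 2076.5 − 9/2 + 1 = 2073.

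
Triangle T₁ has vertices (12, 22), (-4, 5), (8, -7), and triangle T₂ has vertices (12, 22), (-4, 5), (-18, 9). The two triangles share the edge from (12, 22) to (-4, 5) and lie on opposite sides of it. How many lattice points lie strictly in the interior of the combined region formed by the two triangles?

342

The union is the simple quadrilateral with vertices (12, 22), (8, -7), (-4, 5), (-18, 9) in order.
Using the shoelace formula, 2A = |(12·(-7) − 8·22) + (8·5 − (-4)·(-7)) + ((-4)·9 − (-18)·5) + ((-18)·22 − 12·9)| = 698, so the area is 349.
Along each edge there are gcd(|Δx|,|Δy|)+1 lattice points, so counting each shared vertex once the boundary has gcd(4,29) + gcd(12,12) + gcd(14,4) + gcd(30,13) = 1+12+2+1 = 16.
By Pick's theorem I = A − B/2 + 1 = 349 − 16/2 + 1 = 342.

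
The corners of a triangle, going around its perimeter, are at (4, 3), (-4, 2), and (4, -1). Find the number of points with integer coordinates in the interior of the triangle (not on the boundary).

14

Using the shoelace formula, 2A = |(4·2 − (-4)·3) + ((-4)·(-1) − 4·2) + (4·3 − 4·(-1))| = 32, so the area is 16.
Summing gcd(|Δx|,|Δy|) over the edges gives the boundary count: gcd(8,1) + gcd(8,3) + gcd(0,4) = 1+1+4 = 6.
Pick's theorem gives I = A − B/2 + 1 = 16 − 6/2 + 1 = 14.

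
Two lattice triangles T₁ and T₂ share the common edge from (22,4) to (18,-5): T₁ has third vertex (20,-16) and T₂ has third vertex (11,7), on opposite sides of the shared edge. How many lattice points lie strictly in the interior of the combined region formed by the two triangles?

85

The union is the simple quadrilateral with vertices (22,4), (20,-16), (18,-5), (11,7) in order.
Using the shoelace formula, 2A = |(22·(-16) − 20·4) + (20·(-5) − 18·(-16)) + (18·7 − 11·(-5)) + (11·4 − 22·7)| = 173, so the area is 173/2.
Along each edge there are gcd(|Δx|,|Δy|)+1 lattice points, so counting each shared vertex once the boundary has gcd(2,20) + gcd(2,11) + gcd(7,12) + gcd(11,3) = 2+1+1+1 = 5.
By Pick's theorem I = A − B/2 + 1 = 173/2 − 5/2 + 1 = 85.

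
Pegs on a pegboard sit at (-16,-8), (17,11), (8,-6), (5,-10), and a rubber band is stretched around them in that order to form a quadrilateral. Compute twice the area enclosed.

480

Using the shoelace formula, 2A = |[(-16)·11 − 17·(-8)] + [17·(-6) − 8·11] + [8·(-10) − 5·(-6)] + [5·(-8) − (-16)·(-10)]| = 480, so the area is 240.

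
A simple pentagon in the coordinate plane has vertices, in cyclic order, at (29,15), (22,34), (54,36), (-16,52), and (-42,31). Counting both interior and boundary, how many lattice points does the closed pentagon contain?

1582

Using the shoelace formula, 2A = |(29·34 − 22·15) + (22·36 − 54·34) + (54·52 − (-16)·36) + ((-16)·31 − (-42)·52) + ((-42)·15 − 29·31)| = 3155, so the area is 3155/2.
The number of boundary lattice points is Σ gcd(|Δx|,|Δy|) = gcd(7,19) + gcd(32,2) + gcd(70,16) + gcd(26,21) + gcd(71,16) = 1+2+2+1+1 = 7.
Pick's theorem gives I = A − B/2 + 1 = 3155/2 − 7/2 + 1 = 1575, so the closed region contains I + B = 1575 + 7 = 1582 lattice points.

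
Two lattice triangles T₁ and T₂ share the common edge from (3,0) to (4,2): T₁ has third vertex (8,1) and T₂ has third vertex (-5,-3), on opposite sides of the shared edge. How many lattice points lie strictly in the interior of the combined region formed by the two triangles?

10

The union is the simple quadrilateral with vertices (3,0), (8,1), (4,2), (-5,-3) in order.
By the shoelace formula, twice the signed area is |[3·1 − 8·0] + [8·2 − 4·1] + [4·(-3) − (-5)·2] + [(-5)·0 − 3·(-3)]| = 22, so the area is 11.
Along each edge there are gcd(|Δx|,|Δy|)+1 lattice points, so counting each shared vertex once the boundary has gcd(5,1) + gcd(4,1) + gcd(9,5) + gcd(8,3) = 1+1+1+1 = 4.
By Pick's theorem I = A − B/2 + 1 = 11 − 4/2 + 1 = 10.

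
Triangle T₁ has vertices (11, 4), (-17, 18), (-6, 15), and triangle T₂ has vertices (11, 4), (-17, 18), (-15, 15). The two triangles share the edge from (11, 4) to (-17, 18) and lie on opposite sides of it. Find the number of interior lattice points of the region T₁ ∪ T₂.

62

The union is the simple quadrilateral with vertices (11, 4), (-6, 15), (-17, 18), (-15, 15) in order.
By the shoelace formula, twice the signed area is |(11·15 − (-6)·4) + ((-6)·18 − (-17)·15) + ((-17)·15 − (-15)·18) + ((-15)·4 − 11·15)| = 126, so the area is 63.
Along each edge there are gcd(|Δx|,|Δy|)+1 lattice points, so counting each shared vertex once the boundary has gcd(17,11) + gcd(11,3) + gcd(2,3) + gcd(26,11) = 1+1+1+1 = 4.
By Pick's theorem I = A − B/2 + 1 = 63 − 4/2 + 1 = 62.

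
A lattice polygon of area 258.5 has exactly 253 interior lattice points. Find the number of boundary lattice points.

Pick's theorem gives A = I + B/2 − 1, so B = 2(A − I + 1) = 2(258.5 − 253 + 1) = 13.

13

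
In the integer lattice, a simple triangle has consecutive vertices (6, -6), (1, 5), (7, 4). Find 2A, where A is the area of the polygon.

61

The shoelace formula gives twice the area as |[6·5 − 1·(-6)] + [1·4 − 7·5] + [7·(-6) − 6·4]| = 61, so the area is 61/2.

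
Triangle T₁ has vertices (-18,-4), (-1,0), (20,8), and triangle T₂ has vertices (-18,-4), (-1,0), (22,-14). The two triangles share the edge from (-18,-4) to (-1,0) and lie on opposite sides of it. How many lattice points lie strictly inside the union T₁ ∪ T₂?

185

The union is the simple quadrilateral with vertices (-18,-4), (20,8), (-1,0), (22,-14) in order.
By the shoelace formula, twice the signed area is |[(-18)·8 − 20·(-4)] + [20·0 − (-1)·8] + [(-1)·(-14) − 22·0] + [22·(-4) − (-18)·(-14)]| = 382, so the area is 191.
The number of boundary lattice points is Σ gcd(|Δx|,|Δy|) = gcd(38,12) + gcd(21,8) + gcd(23,14) + gcd(40,10) = 2+1+1+10 = 14.
By Pick's theorem I = A − B/2 + 1 = 191 − 14/2 + 1 = 185.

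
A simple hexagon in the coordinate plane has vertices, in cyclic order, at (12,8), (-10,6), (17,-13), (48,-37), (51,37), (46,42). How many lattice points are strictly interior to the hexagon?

Using the shoelace formula, 2A = |[12·6 − (-10)·8] + [(-10)·(-13) − 17·6] + [17·(-37) − 48·(-13)] + [48·37 − 51·(-37)] + [51·42 − 46·37] + [46·8 − 12·42]| = 4142, so the area is 2071.
Summing gcd(|Δx|,|Δy|) over the edges gives the boundary count: gcd(22,2) + gcd(27,19) + gcd(31,24) + gcd(3,74) + gcd(5,5) + gcd(34,34) = 2+1+1+1+5+34 = 44.
Pick's theorem gives I = A − B/2 + 1 = 2071 − 44/2 + 1 = 2050.

2050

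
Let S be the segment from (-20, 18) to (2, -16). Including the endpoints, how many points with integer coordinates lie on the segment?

3

The number of lattice points on a segment between lattice points is gcd(|Δx|,|Δy|) + 1 = gcd(22,34) + 1 = 2 + 1 = 3.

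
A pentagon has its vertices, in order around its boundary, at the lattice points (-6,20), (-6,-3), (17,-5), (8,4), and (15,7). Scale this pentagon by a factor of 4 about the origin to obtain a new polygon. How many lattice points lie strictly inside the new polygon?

By the shoelace formula, twice the signed area is |((-6)·(-3) − (-6)·20) + ((-6)·(-5) − 17·(-3)) + (17·4 − 8·(-5)) + (8·7 − 15·4) + (15·20 − (-6)·7)| = 665, so the area is 332.5.
Along each edge there are gcd(|Δx|,|Δy|)+1 lattice points, so counting each shared vertex once the boundary has gcd(0,23) + gcd(23,2) + gcd(9,9) + gcd(7,3) + gcd(21,13) = 23+1+9+1+1 = 35.
Scaling by 4 multiplies the area by 4² = 16 (so the new area is 5320) and multiplies the boundary lattice-point count by 4, giving 140.
By Pick's theorem, the interior count of the dilated polygon is 5320 − 140/2 + 1 = 5251.

5251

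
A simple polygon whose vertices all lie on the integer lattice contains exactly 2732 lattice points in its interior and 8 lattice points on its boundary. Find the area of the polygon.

By Pick's theorem, A = I + B/2 − 1 = 2732 + 8/2 − 1 = 2735.

2735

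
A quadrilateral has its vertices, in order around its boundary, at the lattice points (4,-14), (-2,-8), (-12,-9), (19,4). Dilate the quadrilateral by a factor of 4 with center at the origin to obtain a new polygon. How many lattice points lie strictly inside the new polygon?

2355

By the shoelace formula, twice the signed area is |(4·(-8) − (-2)·(-14)) + ((-2)·(-9) − (-12)·(-8)) + ((-12)·4 − 19·(-9)) + (19·(-14) − 4·4)| = 297, so the area is 148.5.
The number of boundary lattice points is Σ gcd(|Δx|,|Δy|) = gcd(6,6) + gcd(10,1) + gcd(31,13) + gcd(15,18) = 6+1+1+3 = 11.
Scaling by 4 multiplies the area by 4² = 16 (so the new area is 2376) and multiplies the boundary lattice-point count by 4, giving 44.
By Pick's theorem, the interior count of the dilated polygon is 2376 − 44/2 + 1 = 2355.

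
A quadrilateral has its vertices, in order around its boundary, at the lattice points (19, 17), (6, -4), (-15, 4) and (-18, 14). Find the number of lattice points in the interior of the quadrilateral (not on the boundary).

461

The shoelace formula gives twice the area as |[19·(-4) − 6·17] + [6·4 − (-15)·(-4)] + [(-15)·14 − (-18)·4] + [(-18)·17 − 19·14]| = 924, so the area is 462.
Summing gcd(|Δx|,|Δy|) over the edges gives the boundary count: gcd(13,21) + gcd(21,8) + gcd(3,10) + gcd(37,3) = 1+1+1+1 = 4.
Pick's theorem gives I = A − B/2 + 1 = 462 − 4/2 + 1 = 461.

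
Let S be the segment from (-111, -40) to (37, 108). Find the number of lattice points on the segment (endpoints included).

149

The number of lattice points on a segment between lattice points is gcd(|Δx|,|Δy|) + 1 = gcd(148,148) + 1 = 148 + 1 = 149.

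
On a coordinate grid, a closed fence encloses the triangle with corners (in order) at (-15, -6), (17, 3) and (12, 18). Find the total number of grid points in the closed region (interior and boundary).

By the shoelace formula, twice the signed area is |[(-15)·3 − 17·(-6)] + [17·18 − 12·3] + [12·(-6) − (-15)·18]| = 525, so the area is 525/2.
The number of boundary lattice points is Σ gcd(|Δx|,|Δy|) = gcd(32,9) + gcd(5,15) + gcd(27,24) = 1+5+3 = 9.
Pick's theorem gives I = A − B/2 + 1 = 525/2 − 9/2 + 1 = 259, so the closed region contains I + B = 259 + 9 = 268 lattice points.

268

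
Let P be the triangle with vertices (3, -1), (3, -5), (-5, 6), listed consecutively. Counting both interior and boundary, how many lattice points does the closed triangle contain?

20

By the shoelace formula, twice the signed area is |(3·(-5) − 3·(-1)) + (3·6 − (-5)·(-5)) + ((-5)·(-1) − 3·6)| = 32, so the area is 16.
Along each edge there are gcd(|Δx|,|Δy|)+1 lattice points, so counting each shared vertex once the boundary has gcd(0,4) + gcd(8,11) + gcd(8,7) = 4+1+1 = 6.
Pick's theorem gives I = A − B/2 + 1 = 16 − 6/2 + 1 = 14, so the closed region contains I + B = 14 + 6 = 20 lattice points.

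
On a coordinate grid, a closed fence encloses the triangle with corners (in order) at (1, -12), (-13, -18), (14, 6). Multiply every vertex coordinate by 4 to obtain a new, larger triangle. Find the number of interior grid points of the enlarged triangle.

1381

By the shoelace formula, twice the signed area is |[1·(-18) − (-13)·(-12)] + [(-13)·6 − 14·(-18)] + [14·(-12) − 1·6]| = 174, so the area is 87.
The number of boundary lattice points is Σ gcd(|Δx|,|Δy|) = gcd(14,6) + gcd(27,24) + gcd(13,18) = 2+3+1 = 6.
Scaling by 4 multiplies the area by 4² = 16 (so the new area is 1392) and multiplies the boundary lattice-point count by 4, giving 24.
By Pick's theorem, the interior count of the dilated polygon is 1392 − 24/2 + 1 = 1381.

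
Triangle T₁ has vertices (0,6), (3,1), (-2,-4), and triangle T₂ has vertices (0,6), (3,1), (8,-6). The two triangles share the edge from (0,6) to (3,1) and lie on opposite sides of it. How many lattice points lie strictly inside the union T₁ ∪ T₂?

The union is the simple quadrilateral with vertices (0,6), (-2,-4), (3,1), (8,-6) in order.
By the shoelace formula, twice the signed area is |(0·(-4) − (-2)·6) + ((-2)·1 − 3·(-4)) + (3·(-6) − 8·1) + (8·6 − 0·(-6))| = 44, so the area is 22.
The number of boundary lattice points is Σ gcd(|Δx|,|Δy|) = gcd(2,10) + gcd(5,5) + gcd(5,7) + gcd(8,12) = 2+5+1+4 = 12.
By Pick's theorem I = A − B/2 + 1 = 22 − 12/2 + 1 = 17.

17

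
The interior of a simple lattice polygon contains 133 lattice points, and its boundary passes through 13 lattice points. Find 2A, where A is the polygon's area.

By Pick's theorem, A = I + B/2 − 1 = 133 + 13/2 − 1 = 277/2.
Hence 2A = 277.

277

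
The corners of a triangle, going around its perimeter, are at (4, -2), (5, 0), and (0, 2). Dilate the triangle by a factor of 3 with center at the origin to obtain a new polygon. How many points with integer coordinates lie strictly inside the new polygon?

46

The shoelace formula gives twice the area as |[4·0 − 5·(-2)] + [5·2 − 0·0] + [0·(-2) − 4·2]| = 12, so the area is 6.
Summing gcd(|Δx|,|Δy|) over the edges gives the boundary count: gcd(1,2) + gcd(5,2) + gcd(4,4) = 1+1+4 = 6.
Scaling by 3 multiplies the area by 3² = 9 (so the new area is 54) and multiplies the boundary lattice-point count by 3, giving 18.
By Pick's theorem, the interior count of the dilated polygon is 54 − 18/2 + 1 = 46.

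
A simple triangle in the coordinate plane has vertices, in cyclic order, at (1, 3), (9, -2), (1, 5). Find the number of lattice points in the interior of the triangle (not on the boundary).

Using the shoelace formula, 2A = |[1·(-2) − 9·3] + [9·5 − 1·(-2)] + [1·3 − 1·5]| = 16, so the area is 8.
Along each edge there are gcd(|Δx|,|Δy|)+1 lattice points, so counting each shared vertex once the boundary has gcd(8,5) + gcd(8,7) + gcd(0,2) = 1+1+2 = 4.
By Pick's theorem A = I + B/2 − 1, so I = 8 − 4/2 + 1 = 7.

7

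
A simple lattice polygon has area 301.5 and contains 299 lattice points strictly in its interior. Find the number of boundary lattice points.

Pick's theorem gives A = I + B/2 − 1, so B = 2(A − I + 1) = 2(301.5 − 299 + 1) = 7.

7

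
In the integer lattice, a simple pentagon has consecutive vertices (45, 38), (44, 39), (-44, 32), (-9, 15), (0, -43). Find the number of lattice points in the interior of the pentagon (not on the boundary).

By the shoelace formula, twice the signed area is |[45·39 − 44·38] + [44·32 − (-44)·39] + [(-44)·15 − (-9)·32] + [(-9)·(-43) − 0·15] + [0·38 − 45·(-43)]| = 5157, so the area is 2578.5.
The number of boundary lattice points is Σ gcd(|Δx|,|Δy|) = gcd(1,1) + gcd(88,7) + gcd(35,17) + gcd(9,58) + gcd(45,81) = 1+1+1+1+9 = 13.
Pick's theorem gives I = A − B/2 + 1 = 2578.5 − 13/2 + 1 = 2573.

2573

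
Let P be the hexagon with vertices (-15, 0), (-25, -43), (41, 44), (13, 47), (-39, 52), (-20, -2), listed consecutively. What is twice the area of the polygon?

6260

The shoelace formula gives twice the area as |[(-15)·(-43) − (-25)·0] + [(-25)·44 − 41·(-43)] + [41·47 − 13·44] + [13·52 − (-39)·47] + [(-39)·(-2) − (-20)·52] + [(-20)·0 − (-15)·(-2)]| = 6260, so the area is 3130.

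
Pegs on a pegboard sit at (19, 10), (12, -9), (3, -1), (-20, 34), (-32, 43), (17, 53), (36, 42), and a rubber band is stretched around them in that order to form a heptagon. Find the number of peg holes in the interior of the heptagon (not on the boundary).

By the shoelace formula, twice the signed area is |[19·(-9) − 12·10] + [12·(-1) − 3·(-9)] + [3·34 − (-20)·(-1)] + [(-20)·43 − (-32)·34] + [(-32)·53 − 17·43] + [17·42 − 36·53] + [36·10 − 19·42]| = 4025, so the area is 2012.5.
Summing gcd(|Δx|,|Δy|) over the edges gives the boundary count: gcd(7,19) + gcd(9,8) + gcd(23,35) + gcd(12,9) + gcd(49,10) + gcd(19,11) + gcd(17,32) = 1+1+1+3+1+1+1 = 9.
Pick's theorem gives I = A − B/2 + 1 = 2012.5 − 9/2 + 1 = 2009.

2009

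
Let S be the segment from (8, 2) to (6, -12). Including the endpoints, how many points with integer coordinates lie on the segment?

The number of lattice points on a segment between lattice points is gcd(|Δx|,|Δy|) + 1 = gcd(2,14) + 1 = 2 + 1 = 3.

3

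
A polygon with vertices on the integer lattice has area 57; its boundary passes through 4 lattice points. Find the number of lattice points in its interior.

From Pick's theorem, I = A − B/2 + 1 = 57 − 4/2 + 1 = 56.

56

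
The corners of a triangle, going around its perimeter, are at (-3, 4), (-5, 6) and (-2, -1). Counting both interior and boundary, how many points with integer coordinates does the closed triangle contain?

By the shoelace formula, twice the signed area is |((-3)·6 − (-5)·4) + ((-5)·(-1) − (-2)·6) + ((-2)·4 − (-3)·(-1))| = 8, so the area is 4.
Summing gcd(|Δx|,|Δy|) over the edges gives the boundary count: gcd(2,2) + gcd(3,7) + gcd(1,5) = 2+1+1 = 4.
Pick's theorem gives I = A − B/2 + 1 = 4 − 4/2 + 1 = 3, so the closed region contains I + B = 3 + 4 = 7 lattice points.

7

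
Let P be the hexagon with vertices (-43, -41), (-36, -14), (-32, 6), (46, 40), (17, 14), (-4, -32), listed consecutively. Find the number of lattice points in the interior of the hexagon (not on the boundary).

By the shoelace formula, twice the signed area is |[(-43)·(-14) − (-36)·(-41)] + [(-36)·6 − (-32)·(-14)] + [(-32)·40 − 46·6] + [46·14 − 17·40] + [17·(-32) − (-4)·14] + [(-4)·(-41) − (-43)·(-32)]| = 4830, so the area is 2415.
The number of boundary lattice points is Σ gcd(|Δx|,|Δy|) = gcd(7,27) + gcd(4,20) + gcd(78,34) + gcd(29,26) + gcd(21,46) + gcd(39,9) = 1+4+2+1+1+3 = 12.
By Pick's theorem A = I + B/2 − 1, so I = 2415 − 12/2 + 1 = 2410.

2410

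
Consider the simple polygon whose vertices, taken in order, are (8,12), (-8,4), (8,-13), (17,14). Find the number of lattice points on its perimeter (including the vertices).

Along each edge there are gcd(|Δx|,|Δy|)+1 lattice points, so counting each shared vertex once the boundary has gcd(16,8) + gcd(16,17) + gcd(9,27) + gcd(9,2) = 8+1+9+1 = 19.

19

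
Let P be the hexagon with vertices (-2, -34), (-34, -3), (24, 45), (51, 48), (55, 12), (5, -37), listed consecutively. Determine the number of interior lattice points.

By the shoelace formula, twice the signed area is |[(-2)·(-3) − (-34)·(-34)] + [(-34)·45 − 24·(-3)] + [24·48 − 51·45] + [51·12 − 55·48] + [55·(-37) − 5·12] + [5·(-34) − (-2)·(-37)]| = 8118, so the area is 4059.
Summing gcd(|Δx|,|Δy|) over the edges gives the boundary count: gcd(32,31) + gcd(58,48) + gcd(27,3) + gcd(4,36) + gcd(50,49) + gcd(7,3) = 1+2+3+4+1+1 = 12.
By Pick's theorem A = I + B/2 − 1, so I = 4059 − 12/2 + 1 = 4054.

4054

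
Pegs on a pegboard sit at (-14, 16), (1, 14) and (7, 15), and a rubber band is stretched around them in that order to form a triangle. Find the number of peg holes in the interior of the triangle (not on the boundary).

13

The shoelace formula gives twice the area as |((-14)·14 − 1·16) + (1·15 − 7·14) + (7·16 − (-14)·15)| = 27, so the area is 13.5.
The number of boundary lattice points is Σ gcd(|Δx|,|Δy|) = gcd(15,2) + gcd(6,1) + gcd(21,1) = 1+1+1 = 3.
Pick's theorem gives I = A − B/2 + 1 = 13.5 − 3/2 + 1 = 13.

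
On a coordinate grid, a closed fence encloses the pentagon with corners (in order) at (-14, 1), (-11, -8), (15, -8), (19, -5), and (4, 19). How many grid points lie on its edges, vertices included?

Along each edge there are gcd(|Δx|,|Δy|)+1 lattice points, so counting each shared vertex once the boundary has gcd(3,9) + gcd(26,0) + gcd(4,3) + gcd(15,24) + gcd(18,18) = 3+26+1+3+18 = 51.

51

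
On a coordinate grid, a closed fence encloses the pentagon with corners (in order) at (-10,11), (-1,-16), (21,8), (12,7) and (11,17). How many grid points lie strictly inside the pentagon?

Using the shoelace formula, 2A = |((-10)·(-16) − (-1)·11) + ((-1)·8 − 21·(-16)) + (21·7 − 12·8) + (12·17 − 11·7) + (11·11 − (-10)·17)| = 968, so the area is 484.
Along each edge there are gcd(|Δx|,|Δy|)+1 lattice points, so counting each shared vertex once the boundary has gcd(9,27) + gcd(22,24) + gcd(9,1) + gcd(1,10) + gcd(21,6) = 9+2+1+1+3 = 16.
By Pick's theorem A = I + B/2 − 1, so I = 484 − 16/2 + 1 = 477.

477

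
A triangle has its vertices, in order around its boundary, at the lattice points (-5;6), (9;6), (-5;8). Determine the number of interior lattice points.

6

By the shoelace formula, twice the signed area is |[(-5)·6 − 9·6] + [9·8 − (-5)·6] + [(-5)·6 − (-5)·8]| = 28, so the area is 14.
The number of boundary lattice points is Σ gcd(|Δx|,|Δy|) = gcd(14,0) + gcd(14,2) + gcd(0,2) = 14+2+2 = 18.
By Pick's theorem A = I + B/2 − 1, so I = 14 − 18/2 + 1 = 6.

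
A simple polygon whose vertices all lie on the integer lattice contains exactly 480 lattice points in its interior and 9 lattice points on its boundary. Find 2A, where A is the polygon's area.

967

By Pick's theorem, A = I + B/2 − 1 = 480 + 9/2 − 1 = 967/2.
Hence 2A = 967.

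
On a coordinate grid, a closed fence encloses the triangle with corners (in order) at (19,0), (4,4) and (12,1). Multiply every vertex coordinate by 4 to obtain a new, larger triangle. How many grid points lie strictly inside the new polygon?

99

The shoelace formula gives twice the area as |(19·4 − 4·0) + (4·1 − 12·4) + (12·0 − 19·1)| = 13, so the area is 6.5.
Along each edge there are gcd(|Δx|,|Δy|)+1 lattice points, so counting each shared vertex once the boundary has gcd(15,4) + gcd(8,3) + gcd(7,1) = 1+1+1 = 3.
Scaling by 4 multiplies the area by 4² = 16 (so the new area is 104) and multiplies the boundary lattice-point count by 4, giving 12.
By Pick's theorem, the interior count of the dilated polygon is 104 − 12/2 + 1 = 99.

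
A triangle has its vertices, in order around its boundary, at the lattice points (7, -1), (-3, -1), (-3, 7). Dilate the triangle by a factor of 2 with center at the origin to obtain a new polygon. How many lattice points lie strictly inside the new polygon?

By the shoelace formula, twice the signed area is |(7·(-1) − (-3)·(-1)) + ((-3)·7 − (-3)·(-1)) + ((-3)·(-1) − 7·7)| = 80, so the area is 40.
The number of boundary lattice points is Σ gcd(|Δx|,|Δy|) = gcd(10,0) + gcd(0,8) + gcd(10,8) = 10+8+2 = 20.
Scaling by 2 multiplies the area by 2² = 4 (so the new area is 160) and multiplies the boundary lattice-point count by 2, giving 40.
By Pick's theorem, the interior count of the dilated polygon is 160 − 40/2 + 1 = 141.

141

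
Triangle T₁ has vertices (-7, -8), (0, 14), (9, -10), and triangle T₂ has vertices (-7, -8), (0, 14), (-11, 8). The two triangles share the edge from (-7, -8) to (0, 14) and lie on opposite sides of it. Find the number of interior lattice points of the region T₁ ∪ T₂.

279

The union is the simple quadrilateral with vertices (-7, -8), (9, -10), (0, 14), (-11, 8) in order.
By the shoelace formula, twice the signed area is |[(-7)·(-10) − 9·(-8)] + [9·14 − 0·(-10)] + [0·8 − (-11)·14] + [(-11)·(-8) − (-7)·8]| = 566, so the area is 283.
Along each edge there are gcd(|Δx|,|Δy|)+1 lattice points, so counting each shared vertex once the boundary has gcd(16,2) + gcd(9,24) + gcd(11,6) + gcd(4,16) = 2+3+1+4 = 10.
By Pick's theorem I = A − B/2 + 1 = 283 − 10/2 + 1 = 279.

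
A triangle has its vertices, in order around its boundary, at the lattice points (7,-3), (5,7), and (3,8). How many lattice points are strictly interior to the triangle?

8

By the shoelace formula, twice the signed area is |(7·7 − 5·(-3)) + (5·8 − 3·7) + (3·(-3) − 7·8)| = 18, so the area is 9.
Summing gcd(|Δx|,|Δy|) over the edges gives the boundary count: gcd(2,10) + gcd(2,1) + gcd(4,11) = 2+1+1 = 4.
Pick's theorem gives I = A − B/2 + 1 = 9 − 4/2 + 1 = 8.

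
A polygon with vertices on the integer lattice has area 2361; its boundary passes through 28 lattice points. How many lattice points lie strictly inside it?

From Pick's theorem, I = A − B/2 + 1 = 2361 − 28/2 + 1 = 2348.

2348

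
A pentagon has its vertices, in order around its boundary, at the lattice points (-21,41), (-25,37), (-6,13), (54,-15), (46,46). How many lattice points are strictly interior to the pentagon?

Using the shoelace formula, 2A = |((-21)·37 − (-25)·41) + ((-25)·13 − (-6)·37) + ((-6)·(-15) − 54·13) + (54·46 − 46·(-15)) + (46·41 − (-21)·46)| = 5559, so the area is 2779.5.
Summing gcd(|Δx|,|Δy|) over the edges gives the boundary count: gcd(4,4) + gcd(19,24) + gcd(60,28) + gcd(8,61) + gcd(67,5) = 4+1+4+1+1 = 11.
By Pick's theorem A = I + B/2 − 1, so I = 2779.5 − 11/2 + 1 = 2775.

2775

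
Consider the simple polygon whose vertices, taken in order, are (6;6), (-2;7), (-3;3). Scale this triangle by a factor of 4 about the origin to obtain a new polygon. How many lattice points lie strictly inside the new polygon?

255

Using the shoelace formula, 2A = |(6·7 − (-2)·6) + ((-2)·3 − (-3)·7) + ((-3)·6 − 6·3)| = 33, so the area is 16.5.
Summing gcd(|Δx|,|Δy|) over the edges gives the boundary count: gcd(8,1) + gcd(1,4) + gcd(9,3) = 1+1+3 = 5.
Scaling by 4 multiplies the area by 4² = 16 (so the new area is 264) and multiplies the boundary lattice-point count by 4, giving 20.
By Pick's theorem, the interior count of the dilated polygon is 264 − 20/2 + 1 = 255.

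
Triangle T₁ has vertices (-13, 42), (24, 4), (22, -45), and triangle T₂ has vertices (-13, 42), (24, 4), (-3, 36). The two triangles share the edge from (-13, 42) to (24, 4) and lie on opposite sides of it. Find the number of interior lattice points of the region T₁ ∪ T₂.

1022

The union is the simple quadrilateral with vertices (-13, 42), (22, -45), (24, 4), (-3, 36) in order.
The shoelace formula gives twice the area as |((-13)·(-45) − 22·42) + (22·4 − 24·(-45)) + (24·36 − (-3)·4) + ((-3)·42 − (-13)·36)| = 2047, so the area is 2047/2.
The number of boundary lattice points is Σ gcd(|Δx|,|Δy|) = gcd(35,87) + gcd(2,49) + gcd(27,32) + gcd(10,6) = 1+1+1+2 = 5.
By Pick's theorem I = A − B/2 + 1 = 2047/2 − 5/2 + 1 = 1022.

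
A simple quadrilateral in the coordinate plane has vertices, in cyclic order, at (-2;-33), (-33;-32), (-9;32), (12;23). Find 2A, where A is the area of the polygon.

By the shoelace formula, twice the signed area is |((-2)·(-32) − (-33)·(-33)) + ((-33)·32 − (-9)·(-32)) + ((-9)·23 − 12·32) + (12·(-33) − (-2)·23)| = 3310, so the area is 1655.

3310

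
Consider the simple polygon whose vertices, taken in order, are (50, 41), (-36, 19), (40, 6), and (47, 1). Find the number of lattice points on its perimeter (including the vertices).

Summing gcd(|Δx|,|Δy|) over the edges gives the boundary count: gcd(86,22) + gcd(76,13) + gcd(7,5) + gcd(3,40) = 2+1+1+1 = 5.

5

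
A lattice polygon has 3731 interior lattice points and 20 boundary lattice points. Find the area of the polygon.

3740

By Pick's theorem, A = I + B/2 − 1 = 3731 + 20/2 − 1 = 3740.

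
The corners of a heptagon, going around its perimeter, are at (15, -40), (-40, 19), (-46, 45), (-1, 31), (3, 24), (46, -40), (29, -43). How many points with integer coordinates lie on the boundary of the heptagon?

The number of boundary lattice points is Σ gcd(|Δx|,|Δy|) = gcd(55,59) + gcd(6,26) + gcd(45,14) + gcd(4,7) + gcd(43,64) + gcd(17,3) + gcd(14,3) = 1+2+1+1+1+1+1 = 8.

8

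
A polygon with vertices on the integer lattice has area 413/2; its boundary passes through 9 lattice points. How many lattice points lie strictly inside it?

203

Pick's theorem A = I + B/2 − 1 rearranges to I = A − B/2 + 1 = 413/2 − 9/2 + 1 = 203.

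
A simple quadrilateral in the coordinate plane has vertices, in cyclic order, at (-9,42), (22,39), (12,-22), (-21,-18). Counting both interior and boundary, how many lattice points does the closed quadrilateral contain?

1983

The shoelace formula gives twice the area as |[(-9)·39 − 22·42] + [22·(-22) − 12·39] + [12·(-18) − (-21)·(-22)] + [(-21)·42 − (-9)·(-18)]| = 3949, so the area is 1974.5.
Along each edge there are gcd(|Δx|,|Δy|)+1 lattice points, so counting each shared vertex once the boundary has gcd(31,3) + gcd(10,61) + gcd(33,4) + gcd(12,60) = 1+1+1+12 = 15.
Pick's theorem gives I = A − B/2 + 1 = 1974.5 − 15/2 + 1 = 1968, so the closed region contains I + B = 1968 + 15 = 1983 lattice points.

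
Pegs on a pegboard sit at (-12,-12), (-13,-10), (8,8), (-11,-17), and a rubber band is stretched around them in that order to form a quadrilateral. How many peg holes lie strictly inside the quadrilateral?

The shoelace formula gives twice the area as |[(-12)·(-10) − (-13)·(-12)] + [(-13)·8 − 8·(-10)] + [8·(-17) − (-11)·8] + [(-11)·(-12) − (-12)·(-17)]| = 180, so the area is 90.
Summing gcd(|Δx|,|Δy|) over the edges gives the boundary count: gcd(1,2) + gcd(21,18) + gcd(19,25) + gcd(1,5) = 1+3+1+1 = 6.
Pick's theorem gives I = A − B/2 + 1 = 90 − 6/2 + 1 = 88.

88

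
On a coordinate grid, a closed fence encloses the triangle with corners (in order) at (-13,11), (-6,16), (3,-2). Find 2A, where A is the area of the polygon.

171

The shoelace formula gives twice the area as |[(-13)·16 − (-6)·11] + [(-6)·(-2) − 3·16] + [3·11 − (-13)·(-2)]| = 171, so the area is 171/2.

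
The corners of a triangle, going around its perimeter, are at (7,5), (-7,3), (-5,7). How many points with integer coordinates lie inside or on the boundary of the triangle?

30

By the shoelace formula, twice the signed area is |[7·3 − (-7)·5] + [(-7)·7 − (-5)·3] + [(-5)·5 − 7·7]| = 52, so the area is 26.
The number of boundary lattice points is Σ gcd(|Δx|,|Δy|) = gcd(14,2) + gcd(2,4) + gcd(12,2) = 2+2+2 = 6.
Pick's theorem gives I = A − B/2 + 1 = 26 − 6/2 + 1 = 24, so the closed region contains I + B = 24 + 6 = 30 lattice points.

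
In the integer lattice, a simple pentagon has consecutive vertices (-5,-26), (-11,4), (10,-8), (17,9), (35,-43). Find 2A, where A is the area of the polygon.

The shoelace formula gives twice the area as |((-5)·4 − (-11)·(-26)) + ((-11)·(-8) − 10·4) + (10·9 − 17·(-8)) + (17·(-43) − 35·9) + (35·(-26) − (-5)·(-43))| = 2203, so the area is 2203/2.

2203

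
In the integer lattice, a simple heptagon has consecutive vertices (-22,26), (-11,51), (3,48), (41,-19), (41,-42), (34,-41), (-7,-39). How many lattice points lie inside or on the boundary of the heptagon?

Using the shoelace formula, 2A = |((-22)·51 − (-11)·26) + ((-11)·48 − 3·51) + (3·(-19) − 41·48) + (41·(-42) − 41·(-19)) + (41·(-41) − 34·(-42)) + (34·(-39) − (-7)·(-41)) + ((-7)·26 − (-22)·(-39))| = 7391, so the area is 3695.5.
Along each edge there are gcd(|Δx|,|Δy|)+1 lattice points, so counting each shared vertex once the boundary has gcd(11,25) + gcd(14,3) + gcd(38,67) + gcd(0,23) + gcd(7,1) + gcd(41,2) + gcd(15,65) = 1+1+1+23+1+1+5 = 33.
Pick's theorem gives I = A − B/2 + 1 = 3695.5 − 33/2 + 1 = 3680, so the closed region contains I + B = 3680 + 33 = 3713 lattice points.

3713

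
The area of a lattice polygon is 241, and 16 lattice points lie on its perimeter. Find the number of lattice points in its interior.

234

From Pick's theorem, I = A − B/2 + 1 = 241 − 16/2 + 1 = 234.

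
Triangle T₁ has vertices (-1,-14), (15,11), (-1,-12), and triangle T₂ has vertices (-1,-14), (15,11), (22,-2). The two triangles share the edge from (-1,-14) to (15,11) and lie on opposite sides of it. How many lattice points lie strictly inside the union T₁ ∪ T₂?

The union is the simple quadrilateral with vertices (-1,-14), (-1,-12), (15,11), (22,-2) in order.
By the shoelace formula, twice the signed area is |((-1)·(-12) − (-1)·(-14)) + ((-1)·11 − 15·(-12)) + (15·(-2) − 22·11) + (22·(-14) − (-1)·(-2))| = 415, so the area is 415/2.
The number of boundary lattice points is Σ gcd(|Δx|,|Δy|) = gcd(0,2) + gcd(16,23) + gcd(7,13) + gcd(23,12) = 2+1+1+1 = 5.
By Pick's theorem I = A − B/2 + 1 = 415/2 − 5/2 + 1 = 206.

206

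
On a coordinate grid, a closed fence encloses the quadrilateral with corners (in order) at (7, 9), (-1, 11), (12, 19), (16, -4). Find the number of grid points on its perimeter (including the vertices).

5

Summing gcd(|Δx|,|Δy|) over the edges gives the boundary count: gcd(8,2) + gcd(13,8) + gcd(4,23) + gcd(9,13) = 2+1+1+1 = 5.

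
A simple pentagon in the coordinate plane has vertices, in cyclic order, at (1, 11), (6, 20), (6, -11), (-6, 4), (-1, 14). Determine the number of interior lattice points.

170

By the shoelace formula, twice the signed area is |[1·20 − 6·11] + [6·(-11) − 6·20] + [6·4 − (-6)·(-11)] + [(-6)·14 − (-1)·4] + [(-1)·11 − 1·14]| = 379, so the area is 189.5.
Summing gcd(|Δx|,|Δy|) over the edges gives the boundary count: gcd(5,9) + gcd(0,31) + gcd(12,15) + gcd(5,10) + gcd(2,3) = 1+31+3+5+1 = 41.
By Pick's theorem A = I + B/2 − 1, so I = 189.5 − 41/2 + 1 = 170.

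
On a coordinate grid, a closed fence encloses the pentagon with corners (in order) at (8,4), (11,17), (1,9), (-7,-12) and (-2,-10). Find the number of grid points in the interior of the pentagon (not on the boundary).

169

By the shoelace formula, twice the signed area is |[8·17 − 11·4] + [11·9 − 1·17] + [1·(-12) − (-7)·9] + [(-7)·(-10) − (-2)·(-12)] + [(-2)·4 − 8·(-10)]| = 343, so the area is 343/2.
The number of boundary lattice points is Σ gcd(|Δx|,|Δy|) = gcd(3,13) + gcd(10,8) + gcd(8,21) + gcd(5,2) + gcd(10,14) = 1+2+1+1+2 = 7.
By Pick's theorem A = I + B/2 − 1, so I = 343/2 − 7/2 + 1 = 169.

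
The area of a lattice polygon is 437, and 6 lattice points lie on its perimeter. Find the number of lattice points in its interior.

435

From Pick's theorem, I = A − B/2 + 1 = 437 − 6/2 + 1 = 435.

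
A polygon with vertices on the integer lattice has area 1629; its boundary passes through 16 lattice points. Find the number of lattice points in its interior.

From Pick's theorem, I = A − B/2 + 1 = 1629 − 16/2 + 1 = 1622.

1622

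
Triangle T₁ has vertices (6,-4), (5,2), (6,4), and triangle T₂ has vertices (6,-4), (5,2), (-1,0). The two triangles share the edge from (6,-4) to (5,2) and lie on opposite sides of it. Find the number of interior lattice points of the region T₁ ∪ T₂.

The union is the simple quadrilateral with vertices (6,-4), (6,4), (5,2), (-1,0) in order.
The shoelace formula gives twice the area as |[6·4 − 6·(-4)] + [6·2 − 5·4] + [5·0 − (-1)·2] + [(-1)·(-4) − 6·0]| = 46, so the area is 23.
Summing gcd(|Δx|,|Δy|) over the edges gives the boundary count: gcd(0,8) + gcd(1,2) + gcd(6,2) + gcd(7,4) = 8+1+2+1 = 12.
By Pick's theorem I = A − B/2 + 1 = 23 − 12/2 + 1 = 18.

18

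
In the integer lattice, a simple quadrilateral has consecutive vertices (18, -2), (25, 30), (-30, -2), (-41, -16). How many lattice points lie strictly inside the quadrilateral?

1103

The shoelace formula gives twice the area as |[18·30 − 25·(-2)] + [25·(-2) − (-30)·30] + [(-30)·(-16) − (-41)·(-2)] + [(-41)·(-2) − 18·(-16)]| = 2208, so the area is 1104.
Summing gcd(|Δx|,|Δy|) over the edges gives the boundary count: gcd(7,32) + gcd(55,32) + gcd(11,14) + gcd(59,14) = 1+1+1+1 = 4.
Pick's theorem gives I = A − B/2 + 1 = 1104 − 4/2 + 1 = 1103.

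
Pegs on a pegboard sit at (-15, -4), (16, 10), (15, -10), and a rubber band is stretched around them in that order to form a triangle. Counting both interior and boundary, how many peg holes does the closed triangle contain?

308

By the shoelace formula, twice the signed area is |[(-15)·10 − 16·(-4)] + [16·(-10) − 15·10] + [15·(-4) − (-15)·(-10)]| = 606, so the area is 303.
Along each edge there are gcd(|Δx|,|Δy|)+1 lattice points, so counting each shared vertex once the boundary has gcd(31,14) + gcd(1,20) + gcd(30,6) = 1+1+6 = 8.
Pick's theorem gives I = A − B/2 + 1 = 303 − 8/2 + 1 = 300, so the closed region contains I + B = 300 + 8 = 308 lattice points.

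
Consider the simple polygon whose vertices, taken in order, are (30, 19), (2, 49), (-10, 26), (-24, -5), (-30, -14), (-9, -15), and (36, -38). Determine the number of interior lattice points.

By the shoelace formula, twice the signed area is |[30·49 − 2·19] + [2·26 − (-10)·49] + [(-10)·(-5) − (-24)·26] + [(-24)·(-14) − (-30)·(-5)] + [(-30)·(-15) − (-9)·(-14)] + [(-9)·(-38) − 36·(-15)] + [36·19 − 30·(-38)]| = 5864, so the area is 2932.
Along each edge there are gcd(|Δx|,|Δy|)+1 lattice points, so counting each shared vertex once the boundary has gcd(28,30) + gcd(12,23) + gcd(14,31) + gcd(6,9) + gcd(21,1) + gcd(45,23) + gcd(6,57) = 2+1+1+3+1+1+3 = 12.
Pick's theorem gives I = A − B/2 + 1 = 2932 − 12/2 + 1 = 2927.

2927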